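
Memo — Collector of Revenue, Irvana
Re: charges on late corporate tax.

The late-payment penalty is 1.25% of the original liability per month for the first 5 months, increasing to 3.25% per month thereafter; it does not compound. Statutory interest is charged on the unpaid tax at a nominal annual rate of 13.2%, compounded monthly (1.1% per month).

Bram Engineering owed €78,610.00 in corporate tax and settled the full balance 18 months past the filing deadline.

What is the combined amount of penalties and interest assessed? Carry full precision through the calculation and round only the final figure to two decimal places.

€55,234.95

Penalty, months 1–5: 5 × 1.25% × €78,610.00 = €4,913.13…
Penalty, months 6–18: 13 × 3.25% × €78,610.00 = €33,212.73…
Interest: €78,610.00 × ((1 + 0.011)^18 − 1) = €78,610.00 × 0.2176453… = €17,109.0979…
Penalties + interest = €38,125.8500 + €17,109.0979… = €55,234.95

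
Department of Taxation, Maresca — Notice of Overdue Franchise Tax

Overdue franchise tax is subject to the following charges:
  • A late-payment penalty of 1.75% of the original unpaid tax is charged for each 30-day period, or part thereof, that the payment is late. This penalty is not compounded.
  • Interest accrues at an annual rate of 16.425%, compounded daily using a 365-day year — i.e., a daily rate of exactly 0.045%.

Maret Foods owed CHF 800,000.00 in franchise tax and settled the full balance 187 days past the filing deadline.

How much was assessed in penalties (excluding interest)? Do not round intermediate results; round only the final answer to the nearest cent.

CHF 98,000.00

Penalty periods: ⌈187/30⌉ = 7; penalty = 7 × 1.75% × CHF 800,000.00 = CHF 98,000.00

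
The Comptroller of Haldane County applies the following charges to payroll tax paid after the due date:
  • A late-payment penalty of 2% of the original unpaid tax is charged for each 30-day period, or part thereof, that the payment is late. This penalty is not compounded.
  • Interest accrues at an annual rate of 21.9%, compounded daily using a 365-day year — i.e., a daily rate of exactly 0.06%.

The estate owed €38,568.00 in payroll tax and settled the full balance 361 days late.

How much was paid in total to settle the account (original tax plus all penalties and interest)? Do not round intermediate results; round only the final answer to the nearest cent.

Penalty periods: ⌈361/30⌉ = 13; penalty = 13 × 2% × €38,568.00 = €10,027.68
Interest: €38,568.00 × ((1 + 0.0006)^361 − 1) = €38,568.00 × 0.24176660… = €9,324.4544…
Total = €38,568.00 + €10,027.6800 + €9,324.4544… = €57,920.13

€57,920.13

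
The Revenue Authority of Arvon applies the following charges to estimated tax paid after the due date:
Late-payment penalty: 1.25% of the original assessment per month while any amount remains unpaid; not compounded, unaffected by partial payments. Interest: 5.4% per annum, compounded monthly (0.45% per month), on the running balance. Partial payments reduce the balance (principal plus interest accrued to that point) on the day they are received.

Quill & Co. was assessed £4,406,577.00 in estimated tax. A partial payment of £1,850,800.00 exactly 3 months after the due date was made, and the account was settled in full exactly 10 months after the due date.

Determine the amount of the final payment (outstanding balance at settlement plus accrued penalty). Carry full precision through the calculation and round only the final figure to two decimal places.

£3,249,865.97

Balance at month 3: £4,406,577.0000 × (1 + 0.0045)^3 = £4,466,333.8906…
After £1,850,800.00 payment: £4,466,333.8906… − £1,850,800.00 = £2,615,533.8906…
Balance at month 10: £2,615,533.8906… × (1 + 0.0045)^7 = £2,699,043.8435…
Penalty: 10 × 1.25% × £4,406,577.00 = £550,822.13…
Final settlement = outstanding balance + penalty = £2,699,043.8435… + £550,822.13… = £3,249,865.97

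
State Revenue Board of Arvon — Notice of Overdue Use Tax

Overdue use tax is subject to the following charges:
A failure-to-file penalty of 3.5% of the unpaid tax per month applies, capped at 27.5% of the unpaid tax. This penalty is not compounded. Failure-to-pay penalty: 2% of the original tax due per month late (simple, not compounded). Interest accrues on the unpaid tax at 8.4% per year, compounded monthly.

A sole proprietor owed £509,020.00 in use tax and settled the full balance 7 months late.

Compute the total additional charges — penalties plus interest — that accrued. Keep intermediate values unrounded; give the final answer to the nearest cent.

£221,444.62

Failure-to-file: 7 × 3.5% × £509,020.00 = £124,709.90 (under the 27.5% cap)
Failure-to-pay penalty: 7 × 2% × £509,020.00 = £71,262.80
Interest (8.4%/yr ÷ 12 = 0.7%/month): £509,020.00 × ((1 + 0.007)^7 − 1) = £25,471.9153…
Penalties + interest = £195,972.7000 + £25,471.9153… = £221,444.62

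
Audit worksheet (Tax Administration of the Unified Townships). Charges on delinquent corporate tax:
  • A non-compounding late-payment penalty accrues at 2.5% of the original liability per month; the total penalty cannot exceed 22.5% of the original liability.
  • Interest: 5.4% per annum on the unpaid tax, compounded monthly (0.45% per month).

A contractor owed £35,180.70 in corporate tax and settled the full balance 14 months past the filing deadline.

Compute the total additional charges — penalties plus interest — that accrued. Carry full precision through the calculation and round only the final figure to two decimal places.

£10,198.05

Penalty (uncapped): 14 × 2.5% × £35,180.70 = £12,313.25…; cap = 22.5% × £35,180.70 = £7,915.66… → penalty = £7,915.66…
Interest: £35,180.70 × ((1 + 0.0045)^14 − 1) = £35,180.70 × 0.0648763… = £2,282.3948…
Penalties + interest = £7,915.6575 + £2,282.3948… = £10,198.05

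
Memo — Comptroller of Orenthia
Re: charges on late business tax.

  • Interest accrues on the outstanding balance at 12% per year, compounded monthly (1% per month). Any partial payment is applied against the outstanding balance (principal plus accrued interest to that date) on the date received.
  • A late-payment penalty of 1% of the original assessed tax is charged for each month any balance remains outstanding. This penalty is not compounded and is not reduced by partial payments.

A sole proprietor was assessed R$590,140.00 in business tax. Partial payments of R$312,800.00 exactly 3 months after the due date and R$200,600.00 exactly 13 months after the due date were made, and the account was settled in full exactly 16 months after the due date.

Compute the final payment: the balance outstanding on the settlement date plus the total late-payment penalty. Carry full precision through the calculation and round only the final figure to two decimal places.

R$223,734.00

Balance at month 3: R$590,140.0000 × (1 + 0.01)^3 = R$608,021.8321…
After R$312,800.00 payment: R$608,021.8321… − R$312,800.00 = R$295,221.8321…
Balance at month 13: R$295,221.8321… × (1 + 0.01)^10 = R$326,108.5677…
After R$200,600.00 payment: R$326,108.5677… − R$200,600.00 = R$125,508.5677…
Balance at month 16: R$125,508.5677… × (1 + 0.01)^3 = R$129,311.6028…
Penalty: 16 × 1% × R$590,140.00 = R$94,422.40
Final settlement = outstanding balance + penalty = R$129,311.6028… + R$94,422.40 = R$223,734.00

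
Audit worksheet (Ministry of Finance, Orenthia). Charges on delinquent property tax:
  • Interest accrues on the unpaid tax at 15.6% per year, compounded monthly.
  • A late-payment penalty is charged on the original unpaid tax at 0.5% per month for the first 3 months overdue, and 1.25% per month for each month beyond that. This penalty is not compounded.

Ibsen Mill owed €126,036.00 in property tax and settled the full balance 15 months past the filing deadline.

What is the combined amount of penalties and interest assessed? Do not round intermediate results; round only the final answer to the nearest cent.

Penalty, months 1–3: 3 × 0.5% × €126,036.00 = €1,890.54
Penalty, months 4–15: 12 × 1.25% × €126,036.00 = €18,905.40
Interest (15.6%/yr ÷ 12 = 1.3%/month): €126,036.00 × ((1 + 0.013)^15 − 1) = €26,944.5761…
Penalties + interest = €20,795.9400 + €26,944.5761… = €47,740.52

€47,740.52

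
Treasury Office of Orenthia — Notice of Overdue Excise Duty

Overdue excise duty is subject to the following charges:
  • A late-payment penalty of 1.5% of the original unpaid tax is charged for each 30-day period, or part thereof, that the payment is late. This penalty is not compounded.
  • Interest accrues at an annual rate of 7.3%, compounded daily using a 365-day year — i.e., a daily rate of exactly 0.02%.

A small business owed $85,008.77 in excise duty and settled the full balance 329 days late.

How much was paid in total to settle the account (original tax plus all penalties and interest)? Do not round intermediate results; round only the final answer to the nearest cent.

$104,816.33

Penalty periods: ⌈329/30⌉ = 11; penalty = 11 × 1.5% × $85,008.77 = $14,026.45…
Interest: $85,008.77 × ((1 + 0.0002)^329 − 1) = $85,008.77 × 0.06800607… = $5,781.1121…
Total = $85,008.77 + $14,026.4471… + $5,781.1121… = $104,816.33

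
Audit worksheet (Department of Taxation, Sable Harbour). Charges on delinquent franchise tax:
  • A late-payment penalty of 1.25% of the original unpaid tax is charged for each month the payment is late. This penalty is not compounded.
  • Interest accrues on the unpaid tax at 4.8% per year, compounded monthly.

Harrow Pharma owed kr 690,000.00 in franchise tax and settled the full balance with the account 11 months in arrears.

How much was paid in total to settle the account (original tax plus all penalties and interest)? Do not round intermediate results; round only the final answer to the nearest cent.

kr 815,849.55

Late-payment penalty: 11 × 1.25% × kr 690,000.00 = kr 94,875.00
Interest (4.8%/yr ÷ 12 = 0.4%/month): kr 690,000.00 × ((1 + 0.004)^11 − 1) = kr 30,974.5450…
Total = kr 690,000.00 + kr 94,875.0000 + kr 30,974.5450… = kr 815,849.55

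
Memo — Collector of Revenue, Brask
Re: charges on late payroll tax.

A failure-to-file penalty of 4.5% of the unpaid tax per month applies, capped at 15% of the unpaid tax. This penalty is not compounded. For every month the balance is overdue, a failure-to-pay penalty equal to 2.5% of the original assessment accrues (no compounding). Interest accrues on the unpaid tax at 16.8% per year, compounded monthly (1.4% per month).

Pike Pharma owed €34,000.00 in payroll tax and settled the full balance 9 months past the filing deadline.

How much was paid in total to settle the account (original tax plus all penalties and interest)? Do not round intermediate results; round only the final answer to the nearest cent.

Failure-to-file: 9 × 4.5% × €34,000.00 = €13,770.00, capped at 15% × €34,000.00 = €5,100.00
Failure-to-pay penalty = 2.5% × €34,000.00 × 9 mo = €7,650.00
Interest: €34,000.00 × ((1 + 0.014)^9 − 1) = €34,000.00 × 0.1332914… = €4,531.9078…
Total = €34,000.00 + €12,750.0000 + €4,531.9078… = €51,281.91

€51,281.91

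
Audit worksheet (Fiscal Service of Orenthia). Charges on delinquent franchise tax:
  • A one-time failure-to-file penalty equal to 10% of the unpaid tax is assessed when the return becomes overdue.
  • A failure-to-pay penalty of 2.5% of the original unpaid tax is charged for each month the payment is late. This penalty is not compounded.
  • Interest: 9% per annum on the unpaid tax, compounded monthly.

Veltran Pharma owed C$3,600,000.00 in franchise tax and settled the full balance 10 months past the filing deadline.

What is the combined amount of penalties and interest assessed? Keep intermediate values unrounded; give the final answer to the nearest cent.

Failure-to-file penalty: 10% × C$3,600,000.00 = C$360,000.00
Failure-to-pay penalty: 10 × 2.5% × C$3,600,000.00 = C$900,000.00
Interest (9%/yr ÷ 12 = 0.75%/month): C$3,600,000.00 × ((1 + 0.0075)^10 − 1) = C$279,297.1637…
Penalties + interest = C$1,260,000.0000 + C$279,297.1637… = C$1,539,297.16

C$1,539,297.16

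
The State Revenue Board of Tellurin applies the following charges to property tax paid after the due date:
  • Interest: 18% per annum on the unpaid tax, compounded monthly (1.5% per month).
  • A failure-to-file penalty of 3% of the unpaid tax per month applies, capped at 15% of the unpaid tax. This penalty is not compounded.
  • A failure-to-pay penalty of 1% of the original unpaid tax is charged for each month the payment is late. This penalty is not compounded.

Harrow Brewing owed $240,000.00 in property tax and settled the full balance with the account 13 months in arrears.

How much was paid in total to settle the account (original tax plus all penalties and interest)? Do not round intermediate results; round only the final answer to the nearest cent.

Failure-to-file: 13 × 3% × $240,000.00 = $93,600.00, capped at 15% × $240,000.00 = $36,000.00
Failure-to-pay penalty: 13 × 1% × $240,000.00 = $31,200.00
Interest: $240,000.00 × ((1 + 0.015)^13 − 1) = $240,000.00 × 0.2135524… = $51,252.5866…
Total = $240,000.00 + $67,200.0000 + $51,252.5866… = $358,452.59

$358,452.59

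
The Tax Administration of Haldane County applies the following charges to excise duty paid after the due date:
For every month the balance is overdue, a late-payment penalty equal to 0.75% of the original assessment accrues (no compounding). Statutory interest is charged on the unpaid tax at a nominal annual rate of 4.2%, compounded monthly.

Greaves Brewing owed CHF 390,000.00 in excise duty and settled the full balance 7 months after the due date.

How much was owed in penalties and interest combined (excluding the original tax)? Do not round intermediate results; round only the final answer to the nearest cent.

Late-payment penalty: 7 × 0.75% × CHF 390,000.00 = CHF 20,475.00
Interest (4.2%/yr ÷ 12 = 0.35%/month): CHF 390,000.00 × ((1 + 0.0035)^7 − 1) = CHF 9,655.9148…
Penalties + interest = CHF 20,475.0000 + CHF 9,655.9148… = CHF 30,130.91

CHF 30,130.91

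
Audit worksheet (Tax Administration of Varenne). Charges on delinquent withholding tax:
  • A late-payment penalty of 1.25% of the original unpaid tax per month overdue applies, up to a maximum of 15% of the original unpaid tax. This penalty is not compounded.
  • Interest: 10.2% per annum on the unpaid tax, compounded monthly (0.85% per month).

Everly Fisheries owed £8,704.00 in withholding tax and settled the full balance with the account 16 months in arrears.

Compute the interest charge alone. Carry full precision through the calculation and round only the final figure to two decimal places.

Interest: £8,704.00 × ((1 + 0.0085)^16 − 1) = £8,704.00 × 0.1450236… = £1,262.2855…

£1,262.29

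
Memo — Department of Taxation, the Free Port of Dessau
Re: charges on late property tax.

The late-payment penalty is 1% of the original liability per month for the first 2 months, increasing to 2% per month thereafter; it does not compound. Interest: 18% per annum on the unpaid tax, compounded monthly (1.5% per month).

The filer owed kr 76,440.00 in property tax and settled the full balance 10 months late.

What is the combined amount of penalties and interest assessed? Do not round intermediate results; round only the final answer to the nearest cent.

kr 26,030.94

Penalty, months 1–2: 2 × 1% × kr 76,440.00 = kr 1,528.80
Penalty, months 3–10: 8 × 2% × kr 76,440.00 = kr 12,230.40
Interest: kr 76,440.00 × ((1 + 0.015)^10 − 1) = kr 76,440.00 × 0.1605408… = kr 12,271.7407…
Penalties + interest = kr 13,759.2000 + kr 12,271.7407… = kr 26,030.94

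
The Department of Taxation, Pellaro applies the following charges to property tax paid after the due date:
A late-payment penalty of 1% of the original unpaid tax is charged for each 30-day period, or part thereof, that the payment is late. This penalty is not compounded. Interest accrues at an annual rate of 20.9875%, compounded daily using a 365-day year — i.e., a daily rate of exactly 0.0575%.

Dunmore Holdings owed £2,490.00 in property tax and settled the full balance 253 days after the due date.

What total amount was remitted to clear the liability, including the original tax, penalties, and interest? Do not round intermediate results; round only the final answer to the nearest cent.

£3,103.89

Penalty periods: ⌈253/30⌉ = 9; penalty = 9 × 1% × £2,490.00 = £224.10
Interest: £2,490.00 × ((1 + 0.000575)^253 − 1) = £2,490.00 × 0.15654047… = £389.7858…
Total = £2,490.00 + £224.1000 + £389.7858… = £3,103.89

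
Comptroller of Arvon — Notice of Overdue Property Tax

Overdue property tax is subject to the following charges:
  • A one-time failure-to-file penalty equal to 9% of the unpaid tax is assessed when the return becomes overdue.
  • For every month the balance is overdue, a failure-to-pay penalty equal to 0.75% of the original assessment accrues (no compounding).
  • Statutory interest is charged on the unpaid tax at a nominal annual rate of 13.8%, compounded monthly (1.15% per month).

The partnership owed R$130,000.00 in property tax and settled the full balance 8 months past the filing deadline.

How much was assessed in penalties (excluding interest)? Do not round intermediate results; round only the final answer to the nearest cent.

Failure-to-file penalty: 9% × R$130,000.00 = R$11,700.00
Failure-to-pay penalty: 8 × 0.75% × R$130,000.00 = R$7,800.00
Total penalty = R$11,700.00 + R$7,800.00 = R$19,500.00

R$19,500.00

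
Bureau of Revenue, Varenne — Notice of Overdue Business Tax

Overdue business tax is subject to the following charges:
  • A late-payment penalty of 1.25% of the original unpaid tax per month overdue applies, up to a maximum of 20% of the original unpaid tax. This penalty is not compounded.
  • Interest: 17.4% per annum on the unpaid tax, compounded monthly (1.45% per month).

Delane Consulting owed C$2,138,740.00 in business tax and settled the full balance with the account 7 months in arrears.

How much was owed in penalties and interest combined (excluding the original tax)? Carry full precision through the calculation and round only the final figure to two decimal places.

C$413,896.48

Penalty: 7 × 1.25% × C$2,138,740.00 = C$187,139.75 (below the 20% cap of C$427,748.00)
Interest: C$2,138,740.00 × ((1 + 0.0145)^7 − 1) = C$2,138,740.00 × 0.1060235… = C$226,756.7273…
Penalties + interest = C$187,139.7500 + C$226,756.7273… = C$413,896.48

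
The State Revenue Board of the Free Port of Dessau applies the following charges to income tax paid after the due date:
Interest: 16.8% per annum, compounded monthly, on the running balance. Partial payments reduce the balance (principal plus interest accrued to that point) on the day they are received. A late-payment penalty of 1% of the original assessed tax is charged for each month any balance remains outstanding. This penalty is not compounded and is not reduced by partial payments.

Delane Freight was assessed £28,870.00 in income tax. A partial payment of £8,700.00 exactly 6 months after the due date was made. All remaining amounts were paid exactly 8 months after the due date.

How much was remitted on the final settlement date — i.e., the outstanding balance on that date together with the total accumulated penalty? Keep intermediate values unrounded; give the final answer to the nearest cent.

Monthly rate = 16.8% ÷ 12 = 1.4%
Balance at month 6: £28,870.0000 × (1 + 0.014)^6 = £31,381.5589…
After £8,700.00 payment: £31,381.5589… − £8,700.00 = £22,681.5589…
Balance at month 8: £22,681.5589… × (1 + 0.014)^2 = £23,321.0882…
Penalty: 8 × 1% × £28,870.00 = £2,309.60
Final settlement = outstanding balance + penalty = £23,321.0882… + £2,309.60 = £25,630.69

£25,630.69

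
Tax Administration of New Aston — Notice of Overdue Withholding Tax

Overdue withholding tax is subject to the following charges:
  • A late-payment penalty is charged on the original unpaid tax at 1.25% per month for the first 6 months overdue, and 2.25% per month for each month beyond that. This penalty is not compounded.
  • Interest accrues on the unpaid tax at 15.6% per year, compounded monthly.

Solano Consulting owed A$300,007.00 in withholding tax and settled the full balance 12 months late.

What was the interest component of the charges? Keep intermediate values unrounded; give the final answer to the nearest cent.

A$50,296.71

Interest (15.6%/yr ÷ 12 = 1.3%/month): A$300,007.00 × ((1 + 0.013)^12 − 1) = A$50,296.7064…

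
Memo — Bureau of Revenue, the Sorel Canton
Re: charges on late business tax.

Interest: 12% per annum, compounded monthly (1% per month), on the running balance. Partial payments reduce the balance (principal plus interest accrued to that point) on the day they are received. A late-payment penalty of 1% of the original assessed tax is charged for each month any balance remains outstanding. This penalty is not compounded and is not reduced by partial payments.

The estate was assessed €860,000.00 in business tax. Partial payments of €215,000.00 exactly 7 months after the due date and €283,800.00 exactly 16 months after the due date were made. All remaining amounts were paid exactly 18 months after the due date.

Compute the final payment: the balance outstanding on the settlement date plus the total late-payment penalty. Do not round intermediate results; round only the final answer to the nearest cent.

Balance at month 7: €860,000.0000 × (1 + 0.01)^7 = €922,036.4028…
After €215,000.00 payment: €922,036.4028… − €215,000.00 = €707,036.4028…
Balance at month 16: €707,036.4028… × (1 + 0.01)^9 = €773,275.3010…
After €283,800.00 payment: €773,275.3010… − €283,800.00 = €489,475.3010…
Balance at month 18: €489,475.3010… × (1 + 0.01)^2 = €499,313.7546…
Penalty: 18 × 1% × €860,000.00 = €154,800.00
Final settlement = outstanding balance + penalty = €499,313.7546… + €154,800.00 = €654,113.75

€654,113.75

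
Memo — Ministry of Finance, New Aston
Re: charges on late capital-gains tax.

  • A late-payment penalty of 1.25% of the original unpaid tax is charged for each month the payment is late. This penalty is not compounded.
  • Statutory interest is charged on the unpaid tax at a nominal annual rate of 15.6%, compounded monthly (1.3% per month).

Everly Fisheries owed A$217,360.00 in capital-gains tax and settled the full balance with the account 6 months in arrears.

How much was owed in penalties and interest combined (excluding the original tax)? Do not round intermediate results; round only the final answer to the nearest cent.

Late-payment penalty: 6 × 1.25% × A$217,360.00 = A$16,302.00
Interest: A$217,360.00 × ((1 + 0.013)^6 − 1) = A$217,360.00 × 0.0805794… = A$17,514.7320…
Penalties + interest = A$16,302.0000 + A$17,514.7320… = A$33,816.73

A$33,816.73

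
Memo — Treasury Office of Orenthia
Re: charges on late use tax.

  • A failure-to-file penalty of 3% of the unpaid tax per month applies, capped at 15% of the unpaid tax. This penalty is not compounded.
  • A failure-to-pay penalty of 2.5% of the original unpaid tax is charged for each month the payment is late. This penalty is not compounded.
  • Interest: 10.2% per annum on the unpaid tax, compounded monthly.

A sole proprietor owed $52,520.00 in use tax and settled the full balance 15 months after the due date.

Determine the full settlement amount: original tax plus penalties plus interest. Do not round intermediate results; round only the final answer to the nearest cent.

$87,202.79

Failure-to-file: 15 × 3% × $52,520.00 = $23,634.00, capped at 15% × $52,520.00 = $7,878.00
Failure-to-pay penalty: 15 × 2.5% × $52,520.00 = $19,695.00
Interest (10.2%/yr ÷ 12 = 0.85%/month): $52,520.00 × ((1 + 0.0085)^15 − 1) = $7,109.7867…
Total = $52,520.00 + $27,573.0000 + $7,109.7867… = $87,202.79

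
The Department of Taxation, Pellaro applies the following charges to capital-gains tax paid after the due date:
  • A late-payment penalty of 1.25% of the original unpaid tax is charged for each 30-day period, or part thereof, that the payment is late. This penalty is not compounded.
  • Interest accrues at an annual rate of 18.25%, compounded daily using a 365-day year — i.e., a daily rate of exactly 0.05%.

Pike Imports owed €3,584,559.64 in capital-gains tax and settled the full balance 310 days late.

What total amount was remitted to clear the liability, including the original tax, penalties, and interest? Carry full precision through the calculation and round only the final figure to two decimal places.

Penalty periods: ⌈310/30⌉ = 11; penalty = 11 × 1.25% × €3,584,559.64 = €492,876.95…
Interest: €3,584,559.64 × ((1 + 0.0005)^310 − 1) = €3,584,559.64 × 0.16761273… = €600,817.8282…
Total = €3,584,559.64 + €492,876.9505 + €600,817.8282… = €4,678,254.42

€4,678,254.42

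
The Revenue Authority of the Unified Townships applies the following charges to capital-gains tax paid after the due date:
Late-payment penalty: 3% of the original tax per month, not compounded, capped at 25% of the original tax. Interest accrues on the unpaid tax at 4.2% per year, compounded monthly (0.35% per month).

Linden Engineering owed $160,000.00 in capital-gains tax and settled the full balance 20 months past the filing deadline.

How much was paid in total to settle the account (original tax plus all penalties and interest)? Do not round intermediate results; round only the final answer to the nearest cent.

Penalty (uncapped): 20 × 3% × $160,000.00 = $96,000.00; cap = 25% × $160,000.00 = $40,000.00 → penalty = $40,000.00
Interest: $160,000.00 × ((1 + 0.0035)^20 − 1) = $160,000.00 × 0.0723771… = $11,580.3380…
Total = $160,000.00 + $40,000.0000 + $11,580.3380… = $211,580.34

$211,580.34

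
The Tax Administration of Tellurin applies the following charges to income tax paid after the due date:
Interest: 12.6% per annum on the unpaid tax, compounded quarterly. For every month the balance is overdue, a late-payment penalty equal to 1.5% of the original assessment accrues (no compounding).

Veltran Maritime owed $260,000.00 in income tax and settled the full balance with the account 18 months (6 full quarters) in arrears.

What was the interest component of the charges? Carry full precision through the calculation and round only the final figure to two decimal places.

Interest (12.6%/yr ÷ 4 = 3.15%/quarter): $260,000.00 × ((1 + 0.0315)^6 − 1) = $53,176.1940…

$53,176.19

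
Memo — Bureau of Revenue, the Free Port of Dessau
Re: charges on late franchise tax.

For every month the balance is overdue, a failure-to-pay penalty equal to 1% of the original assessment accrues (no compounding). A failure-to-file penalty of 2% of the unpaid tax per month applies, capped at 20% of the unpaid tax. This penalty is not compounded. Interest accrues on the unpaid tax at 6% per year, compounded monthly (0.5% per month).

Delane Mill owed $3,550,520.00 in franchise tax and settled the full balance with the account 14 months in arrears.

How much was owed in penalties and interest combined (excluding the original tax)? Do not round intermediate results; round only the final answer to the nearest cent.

$1,463,954.43

Failure-to-file: 14 × 2% × $3,550,520.00 = $994,145.60, capped at 20% × $3,550,520.00 = $710,104.00
Failure-to-pay penalty: 14 × 1% × $3,550,520.00 = $497,072.80
Interest: $3,550,520.00 × ((1 + 0.005)^14 − 1) = $3,550,520.00 × 0.0723211… = $256,777.6253…
Penalties + interest = $1,207,176.8000 + $256,777.6253… = $1,463,954.43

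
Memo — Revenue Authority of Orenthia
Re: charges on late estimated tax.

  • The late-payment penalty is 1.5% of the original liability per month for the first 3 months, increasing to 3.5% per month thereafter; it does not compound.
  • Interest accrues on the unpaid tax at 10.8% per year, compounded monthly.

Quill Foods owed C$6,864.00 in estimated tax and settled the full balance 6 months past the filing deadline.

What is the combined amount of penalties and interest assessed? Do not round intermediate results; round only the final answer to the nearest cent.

Penalty, months 1–3: 3 × 1.5% × C$6,864.00 = C$308.88
Penalty, months 4–6: 3 × 3.5% × C$6,864.00 = C$720.72
Interest (10.8%/yr ÷ 12 = 0.9%/month): C$6,864.00 × ((1 + 0.009)^6 − 1) = C$379.0965…
Penalties + interest = C$1,029.6000 + C$379.0965… = C$1,408.70

C$1,408.70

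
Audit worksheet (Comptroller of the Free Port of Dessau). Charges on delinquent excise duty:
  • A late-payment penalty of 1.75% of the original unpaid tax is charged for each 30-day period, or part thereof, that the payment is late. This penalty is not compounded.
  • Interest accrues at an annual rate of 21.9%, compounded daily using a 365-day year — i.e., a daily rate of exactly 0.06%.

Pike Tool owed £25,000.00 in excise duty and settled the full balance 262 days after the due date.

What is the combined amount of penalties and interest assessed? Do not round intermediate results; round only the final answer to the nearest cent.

£8,191.86

Penalty periods: ⌈262/30⌉ = 9; penalty = 9 × 1.75% × £25,000.00 = £3,937.50
Interest: £25,000.00 × ((1 + 0.0006)^262 − 1) = £25,000.00 × 0.17017447… = £4,254.3618…
Penalties + interest = £3,937.5000 + £4,254.3618… = £8,191.86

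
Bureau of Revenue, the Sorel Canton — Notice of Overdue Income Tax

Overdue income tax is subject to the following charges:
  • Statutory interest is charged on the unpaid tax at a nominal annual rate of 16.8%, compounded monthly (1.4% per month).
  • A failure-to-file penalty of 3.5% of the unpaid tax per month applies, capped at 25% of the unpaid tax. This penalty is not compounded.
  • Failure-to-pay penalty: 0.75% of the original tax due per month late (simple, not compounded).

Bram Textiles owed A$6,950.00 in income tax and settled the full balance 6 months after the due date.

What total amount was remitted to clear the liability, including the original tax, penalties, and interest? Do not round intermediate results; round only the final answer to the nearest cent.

Failure-to-file: 6 × 3.5% × A$6,950.00 = A$1,459.50 (under the 25% cap)
Failure-to-pay penalty = 0.75% × A$6,950.00 × 6 mo = A$312.75
Interest: A$6,950.00 × ((1 + 0.014)^6 − 1) = A$6,950.00 × 0.0869955… = A$604.6184…
Total = A$6,950.00 + A$1,772.2500 + A$604.6184… = A$9,326.87

A$9,326.87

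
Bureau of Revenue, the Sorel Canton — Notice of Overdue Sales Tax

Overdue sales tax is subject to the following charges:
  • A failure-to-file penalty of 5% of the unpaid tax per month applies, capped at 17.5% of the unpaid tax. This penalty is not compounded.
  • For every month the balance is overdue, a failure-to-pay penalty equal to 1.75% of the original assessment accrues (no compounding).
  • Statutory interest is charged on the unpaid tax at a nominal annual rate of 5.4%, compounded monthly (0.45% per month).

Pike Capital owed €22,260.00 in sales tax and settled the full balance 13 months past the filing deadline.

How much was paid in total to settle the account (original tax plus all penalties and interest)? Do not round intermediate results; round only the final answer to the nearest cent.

Failure-to-file: 13 × 5% × €22,260.00 = €14,469.00, capped at 17.5% × €22,260.00 = €3,895.50
Failure-to-pay penalty = 1.75% × €22,260.00 × 13 mo = €5,064.15
Interest: €22,260.00 × ((1 + 0.0045)^13 − 1) = €22,260.00 × 0.0601059… = €1,337.9564…
Total = €22,260.00 + €8,959.6500 + €1,337.9564… = €32,557.61

€32,557.61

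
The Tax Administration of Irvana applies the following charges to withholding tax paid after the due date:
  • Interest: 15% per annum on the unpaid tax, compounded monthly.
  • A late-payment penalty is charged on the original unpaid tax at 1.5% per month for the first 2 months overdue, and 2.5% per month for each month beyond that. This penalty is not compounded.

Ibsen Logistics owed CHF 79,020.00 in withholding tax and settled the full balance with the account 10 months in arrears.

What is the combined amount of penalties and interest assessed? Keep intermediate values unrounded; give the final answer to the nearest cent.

Penalty, months 1–2: 2 × 1.5% × CHF 79,020.00 = CHF 2,370.60
Penalty, months 3–10: 8 × 2.5% × CHF 79,020.00 = CHF 15,804.00
Interest (15%/yr ÷ 12 = 1.25%/month): CHF 79,020.00 × ((1 + 0.0125)^10 − 1) = CHF 10,452.0410…
Penalties + interest = CHF 18,174.6000 + CHF 10,452.0410… = CHF 28,626.64

CHF 28,626.64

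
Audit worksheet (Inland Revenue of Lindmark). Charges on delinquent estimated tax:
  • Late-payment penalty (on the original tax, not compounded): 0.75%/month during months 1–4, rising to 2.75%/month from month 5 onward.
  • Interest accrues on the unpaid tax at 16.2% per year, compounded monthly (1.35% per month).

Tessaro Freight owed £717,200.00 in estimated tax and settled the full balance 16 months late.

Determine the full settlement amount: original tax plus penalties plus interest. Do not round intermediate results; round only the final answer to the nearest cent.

Penalty, months 1–4: 4 × 0.75% × £717,200.00 = £21,516.00
Penalty, months 5–16: 12 × 2.75% × £717,200.00 = £236,676.00
Interest: £717,200.00 × ((1 + 0.0135)^16 − 1) = £717,200.00 × 0.2393103… = £171,633.3253…
Total = £717,200.00 + £258,192.0000 + £171,633.3253… = £1,147,025.33

£1,147,025.33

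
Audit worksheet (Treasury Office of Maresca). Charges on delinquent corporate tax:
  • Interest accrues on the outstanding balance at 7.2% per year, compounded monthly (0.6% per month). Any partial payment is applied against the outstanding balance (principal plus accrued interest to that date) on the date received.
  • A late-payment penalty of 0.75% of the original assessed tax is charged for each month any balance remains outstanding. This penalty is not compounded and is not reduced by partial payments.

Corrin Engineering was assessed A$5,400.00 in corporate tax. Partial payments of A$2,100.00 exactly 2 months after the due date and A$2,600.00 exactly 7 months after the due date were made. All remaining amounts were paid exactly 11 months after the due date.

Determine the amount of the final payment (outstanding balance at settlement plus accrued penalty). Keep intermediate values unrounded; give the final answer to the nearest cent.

Balance at month 2: A$5,400.0000 × (1 + 0.006)^2 = A$5,464.9944
After A$2,100.00 payment: A$5,464.9944 − A$2,100.00 = A$3,364.9944
Balance at month 7: A$3,364.9944 × (1 + 0.006)^5 = A$3,467.1629…
After A$2,600.00 payment: A$3,467.1629… − A$2,600.00 = A$867.1629…
Balance at month 11: A$867.1629… × (1 + 0.006)^4 = A$888.1629…
Penalty: 11 × 0.75% × A$5,400.00 = A$445.50
Final settlement = outstanding balance + penalty = A$888.1629… + A$445.50 = A$1,333.66

A$1,333.66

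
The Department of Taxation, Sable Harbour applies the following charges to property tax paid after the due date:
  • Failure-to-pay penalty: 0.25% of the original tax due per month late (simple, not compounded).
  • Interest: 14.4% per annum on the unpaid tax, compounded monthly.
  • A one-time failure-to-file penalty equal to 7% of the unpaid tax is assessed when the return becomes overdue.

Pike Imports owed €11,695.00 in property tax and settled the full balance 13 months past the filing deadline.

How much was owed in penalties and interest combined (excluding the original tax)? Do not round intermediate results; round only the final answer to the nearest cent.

€3,160.47

Failure-to-file penalty: 7% × €11,695.00 = €818.65
Failure-to-pay penalty: 13 × 0.25% × €11,695.00 = €380.09…
Interest (14.4%/yr ÷ 12 = 1.2%/month): €11,695.00 × ((1 + 0.012)^13 − 1) = €1,961.7352…
Penalties + interest = €1,198.7375 + €1,961.7352… = €3,160.47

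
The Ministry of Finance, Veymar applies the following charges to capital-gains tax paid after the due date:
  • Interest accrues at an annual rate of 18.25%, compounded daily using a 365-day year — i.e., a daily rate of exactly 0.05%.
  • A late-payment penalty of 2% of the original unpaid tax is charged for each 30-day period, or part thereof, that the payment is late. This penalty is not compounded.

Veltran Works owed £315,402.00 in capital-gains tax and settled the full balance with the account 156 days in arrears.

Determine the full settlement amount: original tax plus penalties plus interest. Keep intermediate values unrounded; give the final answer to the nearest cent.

£378,829.84

Penalty periods: ⌈156/30⌉ = 6; penalty = 6 × 2% × £315,402.00 = £37,848.24
Interest: £315,402.00 × ((1 + 0.0005)^156 − 1) = £315,402.00 × 0.08110158… = £25,579.6018…
Total = £315,402.00 + £37,848.2400 + £25,579.6018… = £378,829.84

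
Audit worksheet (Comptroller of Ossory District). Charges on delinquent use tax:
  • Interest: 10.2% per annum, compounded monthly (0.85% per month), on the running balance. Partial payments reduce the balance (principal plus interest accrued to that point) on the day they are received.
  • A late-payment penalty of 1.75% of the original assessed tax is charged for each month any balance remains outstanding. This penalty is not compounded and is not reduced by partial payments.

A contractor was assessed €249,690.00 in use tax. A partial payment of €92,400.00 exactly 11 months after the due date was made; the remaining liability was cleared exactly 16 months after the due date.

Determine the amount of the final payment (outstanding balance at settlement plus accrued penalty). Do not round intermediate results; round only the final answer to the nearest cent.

Balance at month 11: €249,690.0000 × (1 + 0.0085)^11 = €274,053.9572…
After €92,400.00 payment: €274,053.9572… − €92,400.00 = €181,653.9572…
Balance at month 16: €181,653.9572… × (1 + 0.0085)^5 = €189,506.6157…
Penalty: 16 × 1.75% × €249,690.00 = €69,913.20
Final settlement = outstanding balance + penalty = €189,506.6157… + €69,913.20 = €259,419.82

€259,419.82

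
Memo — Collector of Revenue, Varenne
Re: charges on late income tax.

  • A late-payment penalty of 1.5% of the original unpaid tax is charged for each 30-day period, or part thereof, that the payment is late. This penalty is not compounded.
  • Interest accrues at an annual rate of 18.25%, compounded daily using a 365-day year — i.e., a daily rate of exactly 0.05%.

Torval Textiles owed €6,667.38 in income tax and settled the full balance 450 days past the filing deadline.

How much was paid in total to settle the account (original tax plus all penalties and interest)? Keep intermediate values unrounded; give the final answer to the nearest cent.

€9,849.40

Penalty periods: ⌈450/30⌉ = 15; penalty = 15 × 1.5% × €6,667.38 = €1,500.16…
Interest: €6,667.38 × ((1 + 0.0005)^450 − 1) = €6,667.38 × 0.25225230… = €1,681.8619…
Total = €6,667.38 + €1,500.1605 + €1,681.8619… = €9,849.40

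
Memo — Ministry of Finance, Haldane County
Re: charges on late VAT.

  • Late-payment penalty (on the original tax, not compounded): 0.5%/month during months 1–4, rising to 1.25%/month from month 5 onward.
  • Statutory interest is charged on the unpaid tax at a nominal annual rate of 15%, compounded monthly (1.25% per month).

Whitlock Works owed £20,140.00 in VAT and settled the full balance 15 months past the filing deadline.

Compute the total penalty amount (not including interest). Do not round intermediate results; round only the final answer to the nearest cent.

Penalty, months 1–4: 4 × 0.5% × £20,140.00 = £402.80
Penalty, months 5–15: 11 × 1.25% × £20,140.00 = £2,769.25
Total penalty = £402.80 + £2,769.25 = £3,172.05

£3,172.05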